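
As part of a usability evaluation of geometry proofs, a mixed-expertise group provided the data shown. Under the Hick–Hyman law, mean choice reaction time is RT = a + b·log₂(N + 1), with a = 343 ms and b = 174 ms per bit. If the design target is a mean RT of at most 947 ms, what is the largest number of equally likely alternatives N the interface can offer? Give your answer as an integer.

10

Set 343 + 174·log₂(N + 1) ≤ 947.
log₂(N + 1) ≤ (947 − 343) / 174 = 3.4713.
N + 1 ≤ 2^3.4713 = 11.0909.
N ≤ 10.0909, so the largest integer N is 10.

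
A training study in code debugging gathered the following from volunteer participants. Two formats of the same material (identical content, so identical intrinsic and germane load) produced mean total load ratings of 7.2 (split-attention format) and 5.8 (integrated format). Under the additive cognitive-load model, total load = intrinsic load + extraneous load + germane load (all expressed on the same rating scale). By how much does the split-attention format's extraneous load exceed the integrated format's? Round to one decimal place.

Intrinsic and germane load are equal across formats, so the difference in total load equals the difference in extraneous load.
Extraneous-load difference = 7.2 − 5.8 = 1.4.

1.4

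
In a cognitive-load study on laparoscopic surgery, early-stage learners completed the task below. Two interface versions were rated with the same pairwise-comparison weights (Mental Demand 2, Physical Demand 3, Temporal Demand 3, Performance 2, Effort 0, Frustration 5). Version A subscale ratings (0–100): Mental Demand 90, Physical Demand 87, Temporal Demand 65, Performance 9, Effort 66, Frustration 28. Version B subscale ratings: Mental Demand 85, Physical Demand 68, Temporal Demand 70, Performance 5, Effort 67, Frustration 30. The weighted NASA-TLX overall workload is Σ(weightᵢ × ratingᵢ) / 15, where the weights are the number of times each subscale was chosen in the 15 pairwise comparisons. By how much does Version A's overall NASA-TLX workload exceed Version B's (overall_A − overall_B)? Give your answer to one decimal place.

Version A weighted sum = 2·90 + 3·87 + 3·65 + 2·9 + 0·66 + 5·28 = 180 + 261 + 195 + 18 + 0 + 140 = 794; overall_A = 794/15 = 52.9333.
Version B weighted sum = 2·85 + 3·68 + 3·70 + 2·5 + 0·67 + 5·30 = 170 + 204 + 210 + 10 + 0 + 150 = 744; overall_B = 744/15 = 49.6000.
Difference = 52.9333 − 49.6000 = 3.3333 ≈ 3.3.

3.3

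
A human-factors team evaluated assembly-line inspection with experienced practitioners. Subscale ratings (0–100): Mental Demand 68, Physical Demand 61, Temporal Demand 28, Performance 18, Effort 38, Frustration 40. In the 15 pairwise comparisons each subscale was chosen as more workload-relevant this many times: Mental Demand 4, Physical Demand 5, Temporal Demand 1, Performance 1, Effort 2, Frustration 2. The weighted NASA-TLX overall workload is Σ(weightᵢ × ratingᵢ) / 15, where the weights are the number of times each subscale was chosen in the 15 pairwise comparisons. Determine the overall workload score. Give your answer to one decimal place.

The tallies are the weights (they sum to 15).
Weighted sum = 4·68 + 5·61 + 1·28 + 1·18 + 2·38 + 2·40
            = 272 + 305 + 28 + 18 + 76 + 80 = 779.
Overall workload = 779 / 15 = 51.9333 ≈ 51.9.

51.9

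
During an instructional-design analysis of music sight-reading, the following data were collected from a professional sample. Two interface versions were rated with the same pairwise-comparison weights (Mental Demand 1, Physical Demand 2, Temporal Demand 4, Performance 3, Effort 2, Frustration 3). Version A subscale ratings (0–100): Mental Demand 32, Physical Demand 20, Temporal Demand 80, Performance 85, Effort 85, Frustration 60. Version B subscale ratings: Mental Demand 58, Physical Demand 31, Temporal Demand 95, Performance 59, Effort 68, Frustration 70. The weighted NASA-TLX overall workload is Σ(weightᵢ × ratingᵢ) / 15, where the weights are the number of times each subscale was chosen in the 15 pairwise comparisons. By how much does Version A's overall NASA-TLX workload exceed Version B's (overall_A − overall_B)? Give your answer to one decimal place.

Version A weighted sum = 1·32 + 2·20 + 4·80 + 3·85 + 2·85 + 3·60 = 32 + 40 + 320 + 255 + 170 + 180 = 997; overall_A = 997/15 = 66.4667.
Version B weighted sum = 1·58 + 2·31 + 4·95 + 3·59 + 2·68 + 3·70 = 58 + 62 + 380 + 177 + 136 + 210 = 1023; overall_B = 1023/15 = 68.2000.
Difference = 66.4667 − 68.2000 = -1.7333 ≈ -1.7.

-1.7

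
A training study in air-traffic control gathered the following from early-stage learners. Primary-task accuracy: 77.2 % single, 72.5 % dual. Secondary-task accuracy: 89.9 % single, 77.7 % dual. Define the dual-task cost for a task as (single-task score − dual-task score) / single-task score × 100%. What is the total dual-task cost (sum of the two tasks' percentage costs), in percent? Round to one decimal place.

19.7

Primary cost = (77.2 − 72.5) / 77.2 × 100% = 6.0881%.
Secondary cost = (89.9 − 77.7) / 89.9 × 100% = 13.5706%.
Total = 6.0881% + 13.5706% = 19.6587% ≈ 19.7%.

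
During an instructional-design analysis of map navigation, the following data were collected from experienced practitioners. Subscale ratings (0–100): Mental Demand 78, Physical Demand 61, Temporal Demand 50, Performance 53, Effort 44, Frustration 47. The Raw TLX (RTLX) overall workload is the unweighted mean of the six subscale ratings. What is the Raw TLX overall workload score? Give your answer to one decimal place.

55.5

Sum of ratings = 78 + 61 + 50 + 53 + 44 + 47 = 333.
RTLX = 333 / 6 = 55.5000 ≈ 55.5.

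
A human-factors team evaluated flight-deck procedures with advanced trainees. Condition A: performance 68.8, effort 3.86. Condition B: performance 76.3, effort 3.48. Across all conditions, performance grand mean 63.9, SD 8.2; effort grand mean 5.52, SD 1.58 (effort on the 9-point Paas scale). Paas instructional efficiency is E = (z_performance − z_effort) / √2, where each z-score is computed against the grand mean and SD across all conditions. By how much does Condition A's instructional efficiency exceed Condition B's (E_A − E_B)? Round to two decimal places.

-0.82

Condition A: z_P = (68.8 − 63.9)/8.2 = 0.5976; z_E = (3.86 − 5.52)/1.58 = -1.0506; E_A = (0.5976 − (-1.0506))/√2 = 1.1655.
Condition B: z_P = (76.3 − 63.9)/8.2 = 1.5122; z_E = (3.48 − 5.52)/1.58 = -1.2911; E_B = (1.5122 − (-1.2911))/√2 = 1.9822.
E_A − E_B = 1.1655 − 1.9822 = -0.8167 ≈ -0.82.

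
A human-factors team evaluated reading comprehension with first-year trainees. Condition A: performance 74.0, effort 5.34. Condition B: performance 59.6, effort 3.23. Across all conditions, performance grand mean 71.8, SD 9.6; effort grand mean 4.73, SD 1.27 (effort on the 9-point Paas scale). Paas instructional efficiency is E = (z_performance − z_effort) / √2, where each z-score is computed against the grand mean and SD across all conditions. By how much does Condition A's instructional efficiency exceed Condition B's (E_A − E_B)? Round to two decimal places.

-0.11

Condition A: z_P = (74.0 − 71.8)/9.6 = 0.2292; z_E = (5.34 − 4.73)/1.27 = 0.4803; E_A = (0.2292 − 0.4803)/√2 = -0.1776.
Condition B: z_P = (59.6 − 71.8)/9.6 = -1.2708; z_E = (3.23 − 4.73)/1.27 = -1.1811; E_B = (-1.2708 − (-1.1811))/√2 = -0.0634.
E_A − E_B = -0.1776 − (-0.0634) = -0.1142 ≈ -0.11.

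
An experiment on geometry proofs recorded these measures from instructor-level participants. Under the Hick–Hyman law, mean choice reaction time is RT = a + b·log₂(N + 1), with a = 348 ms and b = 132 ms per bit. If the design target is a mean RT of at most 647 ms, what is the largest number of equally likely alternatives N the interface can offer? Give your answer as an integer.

3

Set 348 + 132·log₂(N + 1) ≤ 647.
log₂(N + 1) ≤ (647 − 348) / 132 = 2.2652.
N + 1 ≤ 2^2.2652 = 4.8072.
N ≤ 3.8072, so the largest integer N is 3.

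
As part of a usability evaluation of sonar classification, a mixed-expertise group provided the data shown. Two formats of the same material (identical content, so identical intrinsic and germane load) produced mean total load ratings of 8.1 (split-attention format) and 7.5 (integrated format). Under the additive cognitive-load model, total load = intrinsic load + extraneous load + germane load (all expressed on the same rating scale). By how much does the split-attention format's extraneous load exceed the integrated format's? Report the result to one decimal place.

Intrinsic and germane load are equal across formats, so the difference in total load equals the difference in extraneous load.
Extraneous-load difference = 8.1 − 7.5 = 0.6.

0.6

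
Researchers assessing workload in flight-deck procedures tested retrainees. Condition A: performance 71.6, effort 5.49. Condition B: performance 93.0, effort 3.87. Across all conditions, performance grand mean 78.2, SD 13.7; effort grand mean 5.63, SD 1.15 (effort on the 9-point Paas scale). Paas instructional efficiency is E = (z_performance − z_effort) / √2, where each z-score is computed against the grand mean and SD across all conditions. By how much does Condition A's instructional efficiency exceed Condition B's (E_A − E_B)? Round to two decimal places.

-2.10

Condition A: z_P = (71.6 − 78.2)/13.7 = -0.4818; z_E = (5.49 − 5.63)/1.15 = -0.1217; E_A = (-0.4818 − (-0.1217))/√2 = -0.2546.
Condition B: z_P = (93.0 − 78.2)/13.7 = 1.0803; z_E = (3.87 − 5.63)/1.15 = -1.5304; E_B = (1.0803 − (-1.5304))/√2 = 1.8460.
E_A − E_B = -0.2546 − 1.8460 = -2.1006 ≈ -2.10.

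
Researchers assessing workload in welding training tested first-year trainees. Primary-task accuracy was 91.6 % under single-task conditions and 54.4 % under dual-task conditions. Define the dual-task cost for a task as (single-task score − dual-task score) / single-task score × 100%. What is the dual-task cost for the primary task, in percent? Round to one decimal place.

40.6

Cost = (91.6 − 54.4) / 91.6 × 100%
     = 37.2000 / 91.6 × 100% = 40.6114%.
≈ 40.6%.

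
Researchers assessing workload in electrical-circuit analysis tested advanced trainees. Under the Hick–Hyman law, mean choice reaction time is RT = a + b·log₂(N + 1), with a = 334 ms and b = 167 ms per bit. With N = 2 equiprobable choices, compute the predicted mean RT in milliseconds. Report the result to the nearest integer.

599

log₂(2 + 1) = log₂(3) = 1.5850.
RT = 334 + 167 × 1.5850 = 334 + 264.6950 = 598.6950 ms.
≈ 599 ms.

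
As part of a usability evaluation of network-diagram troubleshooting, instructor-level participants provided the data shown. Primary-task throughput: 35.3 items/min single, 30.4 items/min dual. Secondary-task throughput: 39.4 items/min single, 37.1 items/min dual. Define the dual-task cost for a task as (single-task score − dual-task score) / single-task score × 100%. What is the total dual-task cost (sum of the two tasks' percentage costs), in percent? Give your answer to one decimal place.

Primary cost = (35.3 − 30.4) / 35.3 × 100% = 13.8810%.
Secondary cost = (39.4 − 37.1) / 39.4 × 100% = 5.8376%.
Total = 13.8810% + 5.8376% = 19.7186% ≈ 19.7%.

19.7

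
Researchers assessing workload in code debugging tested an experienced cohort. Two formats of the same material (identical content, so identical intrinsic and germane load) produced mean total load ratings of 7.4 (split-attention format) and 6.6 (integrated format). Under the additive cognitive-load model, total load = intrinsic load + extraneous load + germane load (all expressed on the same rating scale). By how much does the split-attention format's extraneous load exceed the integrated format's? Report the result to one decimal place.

0.8

Intrinsic and germane load are equal across formats, so the difference in total load equals the difference in extraneous load.
Extraneous-load difference = 7.4 − 6.6 = 0.8.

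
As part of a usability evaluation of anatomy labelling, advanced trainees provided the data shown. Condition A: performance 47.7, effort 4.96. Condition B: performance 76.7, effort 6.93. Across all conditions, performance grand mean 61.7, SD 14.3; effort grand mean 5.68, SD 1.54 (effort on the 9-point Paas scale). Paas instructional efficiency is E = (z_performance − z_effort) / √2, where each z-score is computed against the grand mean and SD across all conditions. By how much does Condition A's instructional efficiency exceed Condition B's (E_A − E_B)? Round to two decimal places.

-0.53

Condition A: z_P = (47.7 − 61.7)/14.3 = -0.9790; z_E = (4.96 − 5.68)/1.54 = -0.4675; E_A = (-0.9790 − (-0.4675))/√2 = -0.3617.
Condition B: z_P = (76.7 − 61.7)/14.3 = 1.0490; z_E = (6.93 − 5.68)/1.54 = 0.8117; E_B = (1.0490 − 0.8117)/√2 = 0.1678.
E_A − E_B = -0.3617 − 0.1678 = -0.5295 ≈ -0.53.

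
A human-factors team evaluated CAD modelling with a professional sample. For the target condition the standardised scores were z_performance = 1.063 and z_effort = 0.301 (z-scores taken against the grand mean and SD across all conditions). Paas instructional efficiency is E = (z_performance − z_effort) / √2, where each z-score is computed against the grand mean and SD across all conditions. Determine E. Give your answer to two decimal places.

z_P − z_E = 1.063 − 0.301 = 0.7620.
E = 0.7620 / √2 = 0.7620 / 1.41421 = 0.5388 ≈ 0.54.

0.54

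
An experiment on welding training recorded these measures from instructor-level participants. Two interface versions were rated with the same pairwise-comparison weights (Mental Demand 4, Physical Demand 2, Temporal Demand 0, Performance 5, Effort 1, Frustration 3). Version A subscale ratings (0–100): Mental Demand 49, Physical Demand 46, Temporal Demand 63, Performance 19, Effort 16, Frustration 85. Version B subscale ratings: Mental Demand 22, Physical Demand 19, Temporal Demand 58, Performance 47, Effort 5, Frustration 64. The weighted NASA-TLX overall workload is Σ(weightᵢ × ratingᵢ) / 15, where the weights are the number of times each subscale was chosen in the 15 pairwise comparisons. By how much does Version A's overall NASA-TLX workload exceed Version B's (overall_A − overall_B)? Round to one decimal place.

Version A weighted sum = 4·49 + 2·46 + 0·63 + 5·19 + 1·16 + 3·85 = 196 + 92 + 0 + 95 + 16 + 255 = 654; overall_A = 654/15 = 43.6000.
Version B weighted sum = 4·22 + 2·19 + 0·58 + 5·47 + 1·5 + 3·64 = 88 + 38 + 0 + 235 + 5 + 192 = 558; overall_B = 558/15 = 37.2000.
Difference = 43.6000 − 37.2000 = 6.4000 ≈ 6.4.

6.4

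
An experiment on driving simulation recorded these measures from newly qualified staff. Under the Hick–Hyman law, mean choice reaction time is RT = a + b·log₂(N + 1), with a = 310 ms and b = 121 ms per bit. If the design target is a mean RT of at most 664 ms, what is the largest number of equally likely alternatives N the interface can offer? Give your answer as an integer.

6

Set 310 + 121·log₂(N + 1) ≤ 664.
log₂(N + 1) ≤ (664 − 310) / 121 = 2.9256.
N + 1 ≤ 2^2.9256 = 7.5979.
N ≤ 6.5979, so the largest integer N is 6.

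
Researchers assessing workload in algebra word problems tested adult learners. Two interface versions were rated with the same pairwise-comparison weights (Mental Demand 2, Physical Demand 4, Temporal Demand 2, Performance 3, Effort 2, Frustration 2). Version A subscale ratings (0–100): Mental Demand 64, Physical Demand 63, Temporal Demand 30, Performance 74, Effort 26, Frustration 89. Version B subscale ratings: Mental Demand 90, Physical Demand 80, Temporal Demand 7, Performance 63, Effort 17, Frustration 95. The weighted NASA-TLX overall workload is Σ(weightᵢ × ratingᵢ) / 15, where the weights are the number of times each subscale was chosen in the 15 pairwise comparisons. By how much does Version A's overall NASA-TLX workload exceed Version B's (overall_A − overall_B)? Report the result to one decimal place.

-2.3

Version A weighted sum = 2·64 + 4·63 + 2·30 + 3·74 + 2·26 + 2·89 = 128 + 252 + 60 + 222 + 52 + 178 = 892; overall_A = 892/15 = 59.4667.
Version B weighted sum = 2·90 + 4·80 + 2·7 + 3·63 + 2·17 + 2·95 = 180 + 320 + 14 + 189 + 34 + 190 = 927; overall_B = 927/15 = 61.8000.
Difference = 59.4667 − 61.8000 = -2.3333 ≈ -2.3.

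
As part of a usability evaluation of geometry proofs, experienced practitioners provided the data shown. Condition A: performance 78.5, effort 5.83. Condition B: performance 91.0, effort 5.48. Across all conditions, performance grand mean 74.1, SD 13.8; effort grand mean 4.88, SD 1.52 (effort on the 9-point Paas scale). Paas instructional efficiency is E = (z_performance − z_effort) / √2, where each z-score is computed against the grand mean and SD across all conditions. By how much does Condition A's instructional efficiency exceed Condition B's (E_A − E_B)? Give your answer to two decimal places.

Condition A: z_P = (78.5 − 74.1)/13.8 = 0.3188; z_E = (5.83 − 4.88)/1.52 = 0.6250; E_A = (0.3188 − 0.6250)/√2 = -0.2165.
Condition B: z_P = (91.0 − 74.1)/13.8 = 1.2246; z_E = (5.48 − 4.88)/1.52 = 0.3947; E_B = (1.2246 − 0.3947)/√2 = 0.5868.
E_A − E_B = -0.2165 − 0.5868 = -0.8033 ≈ -0.80.

-0.80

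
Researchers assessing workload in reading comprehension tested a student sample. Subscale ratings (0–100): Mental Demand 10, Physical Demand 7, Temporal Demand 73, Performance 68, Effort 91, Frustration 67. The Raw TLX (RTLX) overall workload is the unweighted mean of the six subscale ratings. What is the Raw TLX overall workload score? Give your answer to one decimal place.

52.7

Sum of ratings = 10 + 7 + 73 + 68 + 91 + 67 = 316.
RTLX = 316 / 6 = 52.6667 ≈ 52.7.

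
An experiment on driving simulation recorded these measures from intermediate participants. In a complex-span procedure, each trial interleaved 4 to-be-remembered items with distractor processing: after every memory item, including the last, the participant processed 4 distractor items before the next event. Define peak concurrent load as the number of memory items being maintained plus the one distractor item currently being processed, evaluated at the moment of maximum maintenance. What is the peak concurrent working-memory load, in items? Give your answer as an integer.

Maintenance is greatest during the distractor(s) after memory item 4: all 4 memory items are being held.
One distractor item is concurrently being processed.
Peak concurrent load = 4 + 1 = 5 items.

5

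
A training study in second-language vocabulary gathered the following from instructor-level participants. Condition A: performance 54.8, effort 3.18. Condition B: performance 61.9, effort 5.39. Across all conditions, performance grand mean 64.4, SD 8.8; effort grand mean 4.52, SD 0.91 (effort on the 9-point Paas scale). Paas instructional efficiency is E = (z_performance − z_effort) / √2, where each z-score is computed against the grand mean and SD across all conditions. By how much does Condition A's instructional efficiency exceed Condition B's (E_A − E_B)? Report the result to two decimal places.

Condition A: z_P = (54.8 − 64.4)/8.8 = -1.0909; z_E = (3.18 − 4.52)/0.91 = -1.4725; E_A = (-1.0909 − (-1.4725))/√2 = 0.2698.
Condition B: z_P = (61.9 − 64.4)/8.8 = -0.2841; z_E = (5.39 − 4.52)/0.91 = 0.9560; E_B = (-0.2841 − 0.9560)/√2 = -0.8769.
E_A − E_B = 0.2698 − (-0.8769) = 1.1467 ≈ 1.15.

1.15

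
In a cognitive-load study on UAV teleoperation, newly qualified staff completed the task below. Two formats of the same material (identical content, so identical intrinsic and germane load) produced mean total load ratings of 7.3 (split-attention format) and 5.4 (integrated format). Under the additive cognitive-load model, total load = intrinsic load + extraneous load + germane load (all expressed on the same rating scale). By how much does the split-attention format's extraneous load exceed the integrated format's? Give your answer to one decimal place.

1.9

Intrinsic and germane load are equal across formats, so the difference in total load equals the difference in extraneous load.
Extraneous-load difference = 7.3 − 5.4 = 1.9.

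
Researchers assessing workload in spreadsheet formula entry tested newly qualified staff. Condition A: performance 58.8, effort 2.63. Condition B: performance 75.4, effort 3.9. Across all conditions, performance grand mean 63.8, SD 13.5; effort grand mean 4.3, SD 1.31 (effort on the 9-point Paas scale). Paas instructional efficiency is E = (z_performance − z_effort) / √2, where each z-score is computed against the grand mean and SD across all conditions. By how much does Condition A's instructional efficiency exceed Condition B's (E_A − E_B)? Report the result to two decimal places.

-0.18

Condition A: z_P = (58.8 − 63.8)/13.5 = -0.3704; z_E = (2.63 − 4.3)/1.31 = -1.2748; E_A = (-0.3704 − (-1.2748))/√2 = 0.6395.
Condition B: z_P = (75.4 − 63.8)/13.5 = 0.8593; z_E = (3.9 − 4.3)/1.31 = -0.3053; E_B = (0.8593 − (-0.3053))/√2 = 0.8235.
E_A − E_B = 0.6395 − 0.8235 = -0.1840 ≈ -0.18.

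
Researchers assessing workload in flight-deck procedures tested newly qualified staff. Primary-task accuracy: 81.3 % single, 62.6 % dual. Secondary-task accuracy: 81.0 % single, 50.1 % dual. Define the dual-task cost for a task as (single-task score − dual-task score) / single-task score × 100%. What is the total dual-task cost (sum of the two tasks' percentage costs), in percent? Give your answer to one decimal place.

61.1

Primary cost = (81.3 − 62.6) / 81.3 × 100% = 23.0012%.
Secondary cost = (81.0 − 50.1) / 81.0 × 100% = 38.1481%.
Total = 23.0012% + 38.1481% = 61.1493% ≈ 61.1%.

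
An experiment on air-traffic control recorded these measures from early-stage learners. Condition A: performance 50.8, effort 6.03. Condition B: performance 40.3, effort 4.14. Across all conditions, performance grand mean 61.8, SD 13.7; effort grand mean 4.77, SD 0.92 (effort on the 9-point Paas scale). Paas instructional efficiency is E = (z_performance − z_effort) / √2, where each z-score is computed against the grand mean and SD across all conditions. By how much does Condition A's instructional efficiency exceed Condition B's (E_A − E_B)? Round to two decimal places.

Condition A: z_P = (50.8 − 61.8)/13.7 = -0.8029; z_E = (6.03 − 4.77)/0.92 = 1.3696; E_A = (-0.8029 − 1.3696)/√2 = -1.5362.
Condition B: z_P = (40.3 − 61.8)/13.7 = -1.5693; z_E = (4.14 − 4.77)/0.92 = -0.6848; E_B = (-1.5693 − (-0.6848))/√2 = -0.6254.
E_A − E_B = -1.5362 − (-0.6254) = -0.9108 ≈ -0.91.

-0.91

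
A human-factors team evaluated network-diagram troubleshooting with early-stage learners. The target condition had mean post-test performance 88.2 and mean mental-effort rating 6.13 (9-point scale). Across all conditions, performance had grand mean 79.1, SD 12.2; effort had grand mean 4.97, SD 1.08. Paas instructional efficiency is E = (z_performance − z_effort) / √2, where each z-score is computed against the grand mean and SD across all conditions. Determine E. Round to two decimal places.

-0.23

z_performance = (88.2 − 79.1) / 12.2 = 9.1000 / 12.2 = 0.7459.
z_effort = (6.13 − 4.97) / 1.08 = 1.1600 / 1.08 = 1.0741.
z_P − z_E = 0.7459 − 1.0741 = -0.3282.
E = -0.3282 / √2 = -0.3282 / 1.41421 = -0.2321 ≈ -0.23.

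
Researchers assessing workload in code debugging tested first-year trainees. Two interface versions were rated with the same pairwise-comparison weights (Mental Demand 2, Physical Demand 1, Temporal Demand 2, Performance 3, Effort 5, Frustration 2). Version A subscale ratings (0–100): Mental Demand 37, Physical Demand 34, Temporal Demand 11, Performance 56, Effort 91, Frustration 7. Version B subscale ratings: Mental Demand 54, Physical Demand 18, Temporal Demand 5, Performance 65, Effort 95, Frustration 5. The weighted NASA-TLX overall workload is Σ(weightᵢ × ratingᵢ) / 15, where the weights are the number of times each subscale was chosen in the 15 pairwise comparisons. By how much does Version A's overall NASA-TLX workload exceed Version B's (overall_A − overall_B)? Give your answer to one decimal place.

Version A weighted sum = 2·37 + 1·34 + 2·11 + 3·56 + 5·91 + 2·7 = 74 + 34 + 22 + 168 + 455 + 14 = 767; overall_A = 767/15 = 51.1333.
Version B weighted sum = 2·54 + 1·18 + 2·5 + 3·65 + 5·95 + 2·5 = 108 + 18 + 10 + 195 + 475 + 10 = 816; overall_B = 816/15 = 54.4000.
Difference = 51.1333 − 54.4000 = -3.2667 ≈ -3.3.

-3.3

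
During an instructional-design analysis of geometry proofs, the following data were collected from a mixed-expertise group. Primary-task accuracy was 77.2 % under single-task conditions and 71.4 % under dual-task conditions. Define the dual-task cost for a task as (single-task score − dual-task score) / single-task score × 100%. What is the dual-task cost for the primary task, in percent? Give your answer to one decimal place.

7.5

Cost = (77.2 − 71.4) / 77.2 × 100%
     = 5.8000 / 77.2 × 100% = 7.5130%.
≈ 7.5%.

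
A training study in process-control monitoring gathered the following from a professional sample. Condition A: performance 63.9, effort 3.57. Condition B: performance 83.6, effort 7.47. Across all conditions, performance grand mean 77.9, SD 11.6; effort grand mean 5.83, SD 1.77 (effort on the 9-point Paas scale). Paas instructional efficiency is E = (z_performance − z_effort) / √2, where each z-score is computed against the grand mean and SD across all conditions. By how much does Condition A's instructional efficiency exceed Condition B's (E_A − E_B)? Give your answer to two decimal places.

0.36

Condition A: z_P = (63.9 − 77.9)/11.6 = -1.2069; z_E = (3.57 − 5.83)/1.77 = -1.2768; E_A = (-1.2069 − (-1.2768))/√2 = 0.0494.
Condition B: z_P = (83.6 − 77.9)/11.6 = 0.4914; z_E = (7.47 − 5.83)/1.77 = 0.9266; E_B = (0.4914 − 0.9266)/√2 = -0.3077.
E_A − E_B = 0.0494 − (-0.3077) = 0.3571 ≈ 0.36.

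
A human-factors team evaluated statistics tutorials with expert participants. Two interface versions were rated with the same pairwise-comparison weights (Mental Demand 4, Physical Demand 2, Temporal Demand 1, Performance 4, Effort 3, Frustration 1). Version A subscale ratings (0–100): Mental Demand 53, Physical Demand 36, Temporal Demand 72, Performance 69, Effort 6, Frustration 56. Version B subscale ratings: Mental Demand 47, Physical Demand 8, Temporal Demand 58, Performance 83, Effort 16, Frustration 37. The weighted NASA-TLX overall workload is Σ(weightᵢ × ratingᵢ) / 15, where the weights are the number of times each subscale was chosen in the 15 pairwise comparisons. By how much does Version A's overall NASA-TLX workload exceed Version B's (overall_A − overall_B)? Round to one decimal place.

1.8

Version A weighted sum = 4·53 + 2·36 + 1·72 + 4·69 + 3·6 + 1·56 = 212 + 72 + 72 + 276 + 18 + 56 = 706; overall_A = 706/15 = 47.0667.
Version B weighted sum = 4·47 + 2·8 + 1·58 + 4·83 + 3·16 + 1·37 = 188 + 16 + 58 + 332 + 48 + 37 = 679; overall_B = 679/15 = 45.2667.
Difference = 47.0667 − 45.2667 = 1.8000 ≈ 1.8.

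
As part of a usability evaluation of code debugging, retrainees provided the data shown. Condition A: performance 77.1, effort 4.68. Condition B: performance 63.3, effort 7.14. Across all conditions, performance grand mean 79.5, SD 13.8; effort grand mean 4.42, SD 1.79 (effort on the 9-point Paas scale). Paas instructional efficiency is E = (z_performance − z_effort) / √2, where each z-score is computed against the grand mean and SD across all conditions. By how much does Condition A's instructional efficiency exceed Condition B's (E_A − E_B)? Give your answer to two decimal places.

1.68

Condition A: z_P = (77.1 − 79.5)/13.8 = -0.1739; z_E = (4.68 − 4.42)/1.79 = 0.1453; E_A = (-0.1739 − 0.1453)/√2 = -0.2257.
Condition B: z_P = (63.3 − 79.5)/13.8 = -1.1739; z_E = (7.14 − 4.42)/1.79 = 1.5196; E_B = (-1.1739 − 1.5196)/√2 = -1.9046.
E_A − E_B = -0.2257 − (-1.9046) = 1.6789 ≈ 1.68.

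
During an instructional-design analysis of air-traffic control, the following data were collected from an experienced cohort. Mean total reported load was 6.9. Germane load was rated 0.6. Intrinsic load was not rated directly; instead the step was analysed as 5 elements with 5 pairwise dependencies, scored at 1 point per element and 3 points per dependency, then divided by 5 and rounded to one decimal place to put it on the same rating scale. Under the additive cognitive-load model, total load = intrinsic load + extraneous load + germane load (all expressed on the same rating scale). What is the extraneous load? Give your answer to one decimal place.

2.3

Intrinsic (element-interactivity): (5 × 1 + 5 × 3) / 5 = 20 / 5 = 4.0000 → 4.0.
extraneous load = total − intrinsic − germane
             = 6.9 − 4.0 − 0.6 = 2.3.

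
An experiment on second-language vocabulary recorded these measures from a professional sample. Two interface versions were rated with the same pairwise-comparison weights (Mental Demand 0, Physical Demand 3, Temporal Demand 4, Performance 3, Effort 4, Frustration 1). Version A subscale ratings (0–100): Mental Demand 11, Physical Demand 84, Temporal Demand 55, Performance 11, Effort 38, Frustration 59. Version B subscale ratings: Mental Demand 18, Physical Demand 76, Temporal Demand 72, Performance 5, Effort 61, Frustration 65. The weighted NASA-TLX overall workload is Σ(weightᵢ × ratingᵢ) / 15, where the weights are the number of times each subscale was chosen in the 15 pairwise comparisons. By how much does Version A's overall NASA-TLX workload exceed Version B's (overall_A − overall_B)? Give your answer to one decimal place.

Version A weighted sum = 0·11 + 3·84 + 4·55 + 3·11 + 4·38 + 1·59 = 0 + 252 + 220 + 33 + 152 + 59 = 716; overall_A = 716/15 = 47.7333.
Version B weighted sum = 0·18 + 3·76 + 4·72 + 3·5 + 4·61 + 1·65 = 0 + 228 + 288 + 15 + 244 + 65 = 840; overall_B = 840/15 = 56.0000.
Difference = 47.7333 − 56.0000 = -8.2667 ≈ -8.3.

-8.3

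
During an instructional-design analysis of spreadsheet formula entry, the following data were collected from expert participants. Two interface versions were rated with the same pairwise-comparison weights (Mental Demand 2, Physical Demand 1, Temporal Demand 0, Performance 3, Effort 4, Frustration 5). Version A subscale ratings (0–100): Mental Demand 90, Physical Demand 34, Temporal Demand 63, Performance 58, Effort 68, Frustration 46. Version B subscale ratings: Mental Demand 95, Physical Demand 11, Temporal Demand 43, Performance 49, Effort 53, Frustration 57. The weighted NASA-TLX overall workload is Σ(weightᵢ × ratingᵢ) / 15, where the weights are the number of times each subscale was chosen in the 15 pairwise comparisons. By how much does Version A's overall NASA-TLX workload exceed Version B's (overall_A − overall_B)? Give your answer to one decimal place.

Version A weighted sum = 2·90 + 1·34 + 0·63 + 3·58 + 4·68 + 5·46 = 180 + 34 + 0 + 174 + 272 + 230 = 890; overall_A = 890/15 = 59.3333.
Version B weighted sum = 2·95 + 1·11 + 0·43 + 3·49 + 4·53 + 5·57 = 190 + 11 + 0 + 147 + 212 + 285 = 845; overall_B = 845/15 = 56.3333.
Difference = 59.3333 − 56.3333 = 3.0000 ≈ 3.0.

3.0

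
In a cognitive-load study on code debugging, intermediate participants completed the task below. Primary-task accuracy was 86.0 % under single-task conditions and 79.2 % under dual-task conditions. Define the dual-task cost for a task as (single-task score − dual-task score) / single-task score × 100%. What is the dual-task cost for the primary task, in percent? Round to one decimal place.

7.9

Cost = (86.0 − 79.2) / 86.0 × 100%
     = 6.8000 / 86.0 × 100% = 7.9070%.
≈ 7.9%.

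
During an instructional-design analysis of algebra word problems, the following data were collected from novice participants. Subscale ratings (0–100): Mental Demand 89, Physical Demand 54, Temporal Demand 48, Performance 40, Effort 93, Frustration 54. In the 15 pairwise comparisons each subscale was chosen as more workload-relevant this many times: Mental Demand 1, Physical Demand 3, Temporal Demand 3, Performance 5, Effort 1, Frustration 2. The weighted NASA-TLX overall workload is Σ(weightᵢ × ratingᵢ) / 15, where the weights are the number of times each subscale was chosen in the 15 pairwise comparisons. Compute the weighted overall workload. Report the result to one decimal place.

The tallies are the weights (they sum to 15).
Weighted sum = 1·89 + 3·54 + 3·48 + 5·40 + 1·93 + 2·54
            = 89 + 162 + 144 + 200 + 93 + 108 = 796.
Overall workload = 796 / 15 = 53.0667 ≈ 53.1.

53.1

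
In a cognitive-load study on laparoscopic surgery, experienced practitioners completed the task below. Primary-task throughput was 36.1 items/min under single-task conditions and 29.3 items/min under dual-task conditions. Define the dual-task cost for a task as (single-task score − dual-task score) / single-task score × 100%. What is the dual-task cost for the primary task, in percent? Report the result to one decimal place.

Cost = (36.1 − 29.3) / 36.1 × 100%
     = 6.8000 / 36.1 × 100% = 18.8366%.
≈ 18.8%.

18.8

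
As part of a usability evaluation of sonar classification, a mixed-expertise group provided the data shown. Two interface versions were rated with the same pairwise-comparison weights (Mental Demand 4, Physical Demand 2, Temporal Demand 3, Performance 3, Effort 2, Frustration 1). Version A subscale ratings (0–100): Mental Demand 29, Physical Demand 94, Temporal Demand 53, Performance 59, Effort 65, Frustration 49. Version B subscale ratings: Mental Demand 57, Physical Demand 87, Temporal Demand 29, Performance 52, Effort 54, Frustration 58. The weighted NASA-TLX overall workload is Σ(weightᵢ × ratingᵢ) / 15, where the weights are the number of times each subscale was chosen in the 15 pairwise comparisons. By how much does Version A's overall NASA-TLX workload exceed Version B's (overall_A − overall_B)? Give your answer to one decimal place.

Version A weighted sum = 4·29 + 2·94 + 3·53 + 3·59 + 2·65 + 1·49 = 116 + 188 + 159 + 177 + 130 + 49 = 819; overall_A = 819/15 = 54.6000.
Version B weighted sum = 4·57 + 2·87 + 3·29 + 3·52 + 2·54 + 1·58 = 228 + 174 + 87 + 156 + 108 + 58 = 811; overall_B = 811/15 = 54.0667.
Difference = 54.6000 − 54.0667 = 0.5333 ≈ 0.5.

0.5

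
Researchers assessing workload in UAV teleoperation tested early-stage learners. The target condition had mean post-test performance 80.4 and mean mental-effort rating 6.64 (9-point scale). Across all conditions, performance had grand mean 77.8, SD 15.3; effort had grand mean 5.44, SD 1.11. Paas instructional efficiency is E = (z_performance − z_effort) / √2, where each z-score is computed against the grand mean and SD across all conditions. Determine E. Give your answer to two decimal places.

-0.64

z_performance = (80.4 − 77.8) / 15.3 = 2.6000 / 15.3 = 0.1699.
z_effort = (6.64 − 5.44) / 1.11 = 1.2000 / 1.11 = 1.0811.
z_P − z_E = 0.1699 − 1.0811 = -0.9112.
E = -0.9112 / √2 = -0.9112 / 1.41421 = -0.6443 ≈ -0.64.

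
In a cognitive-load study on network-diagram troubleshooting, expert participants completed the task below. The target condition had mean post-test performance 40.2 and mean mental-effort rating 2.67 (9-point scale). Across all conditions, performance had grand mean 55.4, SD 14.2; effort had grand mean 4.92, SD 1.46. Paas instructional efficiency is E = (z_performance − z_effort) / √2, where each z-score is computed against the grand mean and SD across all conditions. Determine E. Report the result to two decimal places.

z_performance = (40.2 − 55.4) / 14.2 = -15.2000 / 14.2 = -1.0704.
z_effort = (2.67 − 4.92) / 1.46 = -2.2500 / 1.46 = -1.5411.
z_P − z_E = -1.0704 − (-1.5411) = 0.4707.
E = 0.4707 / √2 = 0.4707 / 1.41421 = 0.3328 ≈ 0.33.

0.33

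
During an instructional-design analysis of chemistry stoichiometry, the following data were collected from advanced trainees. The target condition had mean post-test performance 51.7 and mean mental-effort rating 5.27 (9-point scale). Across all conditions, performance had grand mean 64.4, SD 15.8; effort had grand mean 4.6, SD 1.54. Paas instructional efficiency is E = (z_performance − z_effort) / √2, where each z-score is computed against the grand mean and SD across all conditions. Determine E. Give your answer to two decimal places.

z_performance = (51.7 − 64.4) / 15.8 = -12.7000 / 15.8 = -0.8038.
z_effort = (5.27 − 4.6) / 1.54 = 0.6700 / 1.54 = 0.4351.
z_P − z_E = -0.8038 − 0.4351 = -1.2389.
E = -1.2389 / √2 = -1.2389 / 1.41421 = -0.8760 ≈ -0.88.

-0.88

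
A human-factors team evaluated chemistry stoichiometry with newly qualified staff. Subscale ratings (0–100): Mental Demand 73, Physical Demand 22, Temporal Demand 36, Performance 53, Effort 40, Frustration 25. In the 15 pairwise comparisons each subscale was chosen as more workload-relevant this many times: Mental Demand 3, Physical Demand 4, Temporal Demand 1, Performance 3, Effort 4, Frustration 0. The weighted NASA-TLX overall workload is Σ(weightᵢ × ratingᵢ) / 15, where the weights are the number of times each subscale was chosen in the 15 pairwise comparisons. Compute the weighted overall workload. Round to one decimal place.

44.1

The tallies are the weights (they sum to 15).
Weighted sum = 3·73 + 4·22 + 1·36 + 3·53 + 4·40 + 0·25
            = 219 + 88 + 36 + 159 + 160 + 0 = 662.
Overall workload = 662 / 15 = 44.1333 ≈ 44.1.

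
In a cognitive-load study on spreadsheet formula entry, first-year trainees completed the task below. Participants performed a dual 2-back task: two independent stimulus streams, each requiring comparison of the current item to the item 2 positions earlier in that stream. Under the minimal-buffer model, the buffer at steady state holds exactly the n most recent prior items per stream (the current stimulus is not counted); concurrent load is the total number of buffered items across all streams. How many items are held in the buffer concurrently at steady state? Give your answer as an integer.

Each stream's buffer holds its 2 most recent prior items.
Two independent streams: 2 × 2 = 4 buffered items at steady state.

4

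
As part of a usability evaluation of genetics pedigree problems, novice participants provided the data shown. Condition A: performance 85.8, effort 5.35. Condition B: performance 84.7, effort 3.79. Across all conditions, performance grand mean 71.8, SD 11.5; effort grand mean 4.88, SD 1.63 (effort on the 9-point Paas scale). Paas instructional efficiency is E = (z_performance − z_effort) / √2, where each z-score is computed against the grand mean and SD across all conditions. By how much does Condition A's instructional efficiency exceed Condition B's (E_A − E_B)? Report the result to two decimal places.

Condition A: z_P = (85.8 − 71.8)/11.5 = 1.2174; z_E = (5.35 − 4.88)/1.63 = 0.2883; E_A = (1.2174 − 0.2883)/√2 = 0.6570.
Condition B: z_P = (84.7 − 71.8)/11.5 = 1.1217; z_E = (3.79 − 4.88)/1.63 = -0.6687; E_B = (1.1217 − (-0.6687))/√2 = 1.2660.
E_A − E_B = 0.6570 − 1.2660 = -0.6090 ≈ -0.61.

-0.61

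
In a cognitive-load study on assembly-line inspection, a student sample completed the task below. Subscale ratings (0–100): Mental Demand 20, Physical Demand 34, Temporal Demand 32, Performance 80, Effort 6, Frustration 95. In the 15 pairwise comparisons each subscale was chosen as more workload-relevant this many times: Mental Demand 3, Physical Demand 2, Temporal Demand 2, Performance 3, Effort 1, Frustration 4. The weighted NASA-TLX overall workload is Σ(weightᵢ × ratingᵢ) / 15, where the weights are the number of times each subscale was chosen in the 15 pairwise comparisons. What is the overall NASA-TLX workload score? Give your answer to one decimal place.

54.5

The tallies are the weights (they sum to 15).
Weighted sum = 3·20 + 2·34 + 2·32 + 3·80 + 1·6 + 4·95
            = 60 + 68 + 64 + 240 + 6 + 380 = 818.
Overall workload = 818 / 15 = 54.5333 ≈ 54.5.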